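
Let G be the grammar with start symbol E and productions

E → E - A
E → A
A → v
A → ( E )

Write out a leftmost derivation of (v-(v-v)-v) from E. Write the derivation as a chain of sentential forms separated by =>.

E => A => (E) => (E-A) => (E-A-A) => (A-A-A) => (v-A-A) => (v-(E)-A) => (v-(E-A)-A) => (v-(A-A)-A) => (v-(v-A)-A) => (v-(v-v)-A) => (v-(v-v)-v)

E => A   [E → A]
A => (E)   [A → ( E )]
(E) => (E-A)   [E → E - A]
(E-A) => (E-A-A)   [E → E - A]
(E-A-A) => (A-A-A)   [E → A]
(A-A-A) => (v-A-A)   [A → v]
(v-A-A) => (v-(E)-A)   [A → ( E )]
(v-(E)-A) => (v-(E-A)-A)   [E → E - A]
(v-(E-A)-A) => (v-(A-A)-A)   [E → A]
(v-(A-A)-A) => (v-(v-A)-A)   [A → v]
(v-(v-A)-A) => (v-(v-v)-A)   [A → v]
(v-(v-v)-A) => (v-(v-v)-v)   [A → v]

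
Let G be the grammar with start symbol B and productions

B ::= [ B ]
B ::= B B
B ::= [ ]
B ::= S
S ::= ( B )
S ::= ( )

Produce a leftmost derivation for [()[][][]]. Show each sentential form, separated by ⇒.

B ⇒ [B] ⇒ [BB] ⇒ [BBB] ⇒ [BBBB] ⇒ [SBBB] ⇒ [()BBB] ⇒ [()[]BB] ⇒ [()[][]B] ⇒ [()[][][]]

B ⇒ [B]   [B ::= [ B ]]
[B] ⇒ [BB]   [B ::= B B]
[BB] ⇒ [BBB]   [B ::= B B]
[BBB] ⇒ [BBBB]   [B ::= B B]
[BBBB] ⇒ [SBBB]   [B ::= S]
[SBBB] ⇒ [()BBB]   [S ::= ( )]
[()BBB] ⇒ [()[]BB]   [B ::= [ ]]
[()[]BB] ⇒ [()[][]B]   [B ::= [ ]]
[()[][]B] ⇒ [()[][][]]   [B ::= [ ]]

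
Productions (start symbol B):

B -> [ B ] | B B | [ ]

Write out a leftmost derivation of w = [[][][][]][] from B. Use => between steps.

B=>BB=>[B]B=>[BB]B=>[BBB]B=>[BBBB]B=>[[]BBB]B=>[[][]BB]B=>[[][][]B]B=>[[][][][]]B=>[[][][][]][]

B => BB   [B -> B B]
BB => [B]B   [B -> [ B ]]
[B]B => [BB]B   [B -> B B]
[BB]B => [BBB]B   [B -> B B]
[BBB]B => [BBBB]B   [B -> B B]
[BBBB]B => [[]BBB]B   [B -> [ ]]
[[]BBB]B => [[][]BB]B   [B -> [ ]]
[[][]BB]B => [[][][]B]B   [B -> [ ]]
[[][][]B]B => [[][][][]]B   [B -> [ ]]
[[][][][]]B => [[][][][]][]   [B -> [ ]]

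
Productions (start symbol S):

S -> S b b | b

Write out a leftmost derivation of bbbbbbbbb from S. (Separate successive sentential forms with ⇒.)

S ⇒ Sbb ⇒ Sbbbb ⇒ Sbbbbbb ⇒ Sbbbbbbbb ⇒ bbbbbbbbb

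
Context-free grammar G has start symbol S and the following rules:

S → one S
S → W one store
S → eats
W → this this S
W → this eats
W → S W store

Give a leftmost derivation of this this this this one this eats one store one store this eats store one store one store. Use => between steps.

S => W one store => this this S one store => this this W one store one store => this this S W store one store one store => this this W one store W store one store one store => this this this this S one store W store one store one store => this this this this one S one store W store one store one store => this this this this one W one store one store W store one store one store => this this this this one this eats one store one store W store one store one store => this this this this one this eats one store one store this eats store one store one store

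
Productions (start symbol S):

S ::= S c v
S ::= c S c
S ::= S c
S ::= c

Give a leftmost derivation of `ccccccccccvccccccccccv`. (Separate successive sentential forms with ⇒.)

S ⇒ Scv   [S ::= S c v]
Scv ⇒ cSccv   [S ::= c S c]
cSccv ⇒ cScccv   [S ::= S c]
cScccv ⇒ ccSccccv   [S ::= c S c]
ccSccccv ⇒ cccScccccv   [S ::= c S c]
cccScccccv ⇒ ccccSccccccv   [S ::= c S c]
ccccSccccccv ⇒ cccccScccccccv   [S ::= c S c]
cccccScccccccv ⇒ ccccccSccccccccv   [S ::= c S c]
ccccccSccccccccv ⇒ cccccccScccccccccv   [S ::= c S c]
cccccccScccccccccv ⇒ ccccccccSccccccccccv   [S ::= c S c]
ccccccccSccccccccccv ⇒ ccccccccScvccccccccccv   [S ::= S c v]
ccccccccScvccccccccccv ⇒ ccccccccccvccccccccccv   [S ::= c]

S ⇒ Scv ⇒ cSccv ⇒ cScccv ⇒ ccSccccv ⇒ cccScccccv ⇒ ccccSccccccv ⇒ cccccScccccccv ⇒ ccccccSccccccccv ⇒ cccccccScccccccccv ⇒ ccccccccSccccccccccv ⇒ ccccccccScvccccccccccv ⇒ ccccccccccvccccccccccv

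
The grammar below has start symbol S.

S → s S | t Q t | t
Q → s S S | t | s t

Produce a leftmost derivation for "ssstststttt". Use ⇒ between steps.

S ⇒ sS ⇒ ssS ⇒ sssS ⇒ ssstQt ⇒ ssstsSSt ⇒ ssststQtSt ⇒ ssstststtSt ⇒ ssstststttt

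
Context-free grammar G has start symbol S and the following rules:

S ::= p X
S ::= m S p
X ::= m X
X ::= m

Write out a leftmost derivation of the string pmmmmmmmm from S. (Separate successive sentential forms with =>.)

S => pX   [S ::= p X]
pX => pmX   [X ::= m X]
pmX => pmmX   [X ::= m X]
pmmX => pmmmX   [X ::= m X]
pmmmX => pmmmmX   [X ::= m X]
pmmmmX => pmmmmmX   [X ::= m X]
pmmmmmX => pmmmmmmX   [X ::= m X]
pmmmmmmX => pmmmmmmmX   [X ::= m X]
pmmmmmmmX => pmmmmmmmm   [X ::= m]

S => pX => pmX => pmmX => pmmmX => pmmmmX => pmmmmmX => pmmmmmmX => pmmmmmmmX => pmmmmmmmm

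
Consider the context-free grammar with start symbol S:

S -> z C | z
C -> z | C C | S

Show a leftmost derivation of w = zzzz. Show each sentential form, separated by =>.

S => zC => zCC => zSC => zzCC => zzzC => zzzz

S => zC   [S -> z C]
zC => zCC   [C -> C C]
zCC => zSC   [C -> S]
zSC => zzCC   [S -> z C]
zzCC => zzzC   [C -> z]
zzzC => zzzz   [C -> z]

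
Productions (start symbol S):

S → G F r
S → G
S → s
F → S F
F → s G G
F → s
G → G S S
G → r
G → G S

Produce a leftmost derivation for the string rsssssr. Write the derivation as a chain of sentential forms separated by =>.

S=>GFr=>GSFr=>GSSSFr=>GSSSSFr=>rSSSSFr=>rsSSSFr=>rssSSFr=>rsssSFr=>rssssFr=>rsssssr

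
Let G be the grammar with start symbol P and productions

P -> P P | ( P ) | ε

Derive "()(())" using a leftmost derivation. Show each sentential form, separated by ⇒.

P⇒PP⇒PPP⇒(P)PP⇒()PP⇒()PPP⇒()PPPP⇒()(P)PPP⇒()(PP)PPP⇒()((P)P)PPP⇒()(()P)PPP⇒()(())PPP⇒()(())PP⇒()(())P⇒()(())

P ⇒ PP   [P -> P P]
PP ⇒ PPP   [P -> P P]
PPP ⇒ (P)PP   [P -> ( P )]
(P)PP ⇒ ()PP   [P -> ε]
()PP ⇒ ()PPP   [P -> P P]
()PPP ⇒ ()PPPP   [P -> P P]
()PPPP ⇒ ()(P)PPP   [P -> ( P )]
()(P)PPP ⇒ ()(PP)PPP   [P -> P P]
()(PP)PPP ⇒ ()((P)P)PPP   [P -> ( P )]
()((P)P)PPP ⇒ ()(()P)PPP   [P -> ε]
()(()P)PPP ⇒ ()(())PPP   [P -> ε]
()(())PPP ⇒ ()(())PP   [P -> ε]
()(())PP ⇒ ()(())P   [P -> ε]
()(())P ⇒ ()(())   [P -> ε]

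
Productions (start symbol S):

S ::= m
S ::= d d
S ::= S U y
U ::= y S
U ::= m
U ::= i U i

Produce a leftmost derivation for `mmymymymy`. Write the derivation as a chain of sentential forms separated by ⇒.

S⇒SUy⇒SUyUy⇒SUyUyUy⇒SUyUyUyUy⇒mUyUyUyUy⇒mmyUyUyUy⇒mmymyUyUy⇒mmymymyUy⇒mmymymymy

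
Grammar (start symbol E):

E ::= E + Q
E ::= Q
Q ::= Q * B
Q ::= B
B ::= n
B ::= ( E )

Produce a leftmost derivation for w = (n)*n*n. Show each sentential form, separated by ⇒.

E ⇒ Q   [E ::= Q]
Q ⇒ Q*B   [Q ::= Q * B]
Q*B ⇒ Q*B*B   [Q ::= Q * B]
Q*B*B ⇒ B*B*B   [Q ::= B]
B*B*B ⇒ (E)*B*B   [B ::= ( E )]
(E)*B*B ⇒ (Q)*B*B   [E ::= Q]
(Q)*B*B ⇒ (B)*B*B   [Q ::= B]
(B)*B*B ⇒ (n)*B*B   [B ::= n]
(n)*B*B ⇒ (n)*n*B   [B ::= n]
(n)*n*B ⇒ (n)*n*n   [B ::= n]

E⇒Q⇒Q*B⇒Q*B*B⇒B*B*B⇒(E)*B*B⇒(Q)*B*B⇒(B)*B*B⇒(n)*B*B⇒(n)*n*B⇒(n)*n*n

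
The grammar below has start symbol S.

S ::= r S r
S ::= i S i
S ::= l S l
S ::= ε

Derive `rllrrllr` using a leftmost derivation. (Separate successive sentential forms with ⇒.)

S ⇒ rSr ⇒ rlSlr ⇒ rllSllr ⇒ rllrSrllr ⇒ rllrrllr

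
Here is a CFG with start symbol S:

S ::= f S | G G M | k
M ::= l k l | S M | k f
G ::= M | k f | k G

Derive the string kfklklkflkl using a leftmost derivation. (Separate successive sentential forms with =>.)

S => GGM => kGGM => kMGM => kSMGM => kfSMGM => kfkMGM => kfklklGM => kfklklkfM => kfklklkflkl

S => GGM   [S ::= G G M]
GGM => kGGM   [G ::= k G]
kGGM => kMGM   [G ::= M]
kMGM => kSMGM   [M ::= S M]
kSMGM => kfSMGM   [S ::= f S]
kfSMGM => kfkMGM   [S ::= k]
kfkMGM => kfklklGM   [M ::= l k l]
kfklklGM => kfklklkfM   [G ::= k f]
kfklklkfM => kfklklkflkl   [M ::= l k l]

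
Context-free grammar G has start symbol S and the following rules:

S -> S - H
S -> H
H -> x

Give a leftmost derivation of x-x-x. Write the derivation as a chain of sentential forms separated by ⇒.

S ⇒ S-H ⇒ S-H-H ⇒ H-H-H ⇒ x-H-H ⇒ x-x-H ⇒ x-x-x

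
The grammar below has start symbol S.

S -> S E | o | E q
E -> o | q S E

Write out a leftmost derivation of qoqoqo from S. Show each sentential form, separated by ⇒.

S ⇒ SE ⇒ EqE ⇒ qSEqE ⇒ qEqEqE ⇒ qoqEqE ⇒ qoqoqE ⇒ qoqoqo

S ⇒ SE   [S -> S E]
SE ⇒ EqE   [S -> E q]
EqE ⇒ qSEqE   [E -> q S E]
qSEqE ⇒ qEqEqE   [S -> E q]
qEqEqE ⇒ qoqEqE   [E -> o]
qoqEqE ⇒ qoqoqE   [E -> o]
qoqoqE ⇒ qoqoqo   [E -> o]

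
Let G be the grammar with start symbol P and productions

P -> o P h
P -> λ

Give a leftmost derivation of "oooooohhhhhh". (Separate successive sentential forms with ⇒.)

P ⇒ oPh ⇒ ooPhh ⇒ oooPhhh ⇒ ooooPhhhh ⇒ oooooPhhhhh ⇒ ooooooPhhhhhh ⇒ oooooohhhhhh

P ⇒ oPh   [P -> o P h]
oPh ⇒ ooPhh   [P -> o P h]
ooPhh ⇒ oooPhhh   [P -> o P h]
oooPhhh ⇒ ooooPhhhh   [P -> o P h]
ooooPhhhh ⇒ oooooPhhhhh   [P -> o P h]
oooooPhhhhh ⇒ ooooooPhhhhhh   [P -> o P h]
ooooooPhhhhhh ⇒ oooooohhhhhh   [P -> λ]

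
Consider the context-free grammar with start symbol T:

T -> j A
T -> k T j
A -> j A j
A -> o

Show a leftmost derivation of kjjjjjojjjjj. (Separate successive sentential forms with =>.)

T => kTj   [T -> k T j]
kTj => kjAj   [T -> j A]
kjAj => kjjAjj   [A -> j A j]
kjjAjj => kjjjAjjj   [A -> j A j]
kjjjAjjj => kjjjjAjjjj   [A -> j A j]
kjjjjAjjjj => kjjjjjAjjjjj   [A -> j A j]
kjjjjjAjjjjj => kjjjjjojjjjj   [A -> o]

T => kTj => kjAj => kjjAjj => kjjjAjjj => kjjjjAjjjj => kjjjjjAjjjjj => kjjjjjojjjjj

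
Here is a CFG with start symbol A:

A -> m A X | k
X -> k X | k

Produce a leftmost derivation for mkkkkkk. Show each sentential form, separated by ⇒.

A ⇒ mAX ⇒ mkX ⇒ mkkX ⇒ mkkkX ⇒ mkkkkX ⇒ mkkkkkX ⇒ mkkkkkk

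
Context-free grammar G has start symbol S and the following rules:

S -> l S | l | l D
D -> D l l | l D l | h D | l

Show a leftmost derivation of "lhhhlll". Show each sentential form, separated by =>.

S => lD => lhD => lhhD => lhhhD => lhhhlDl => lhhhlll

S => lD   [S -> l D]
lD => lhD   [D -> h D]
lhD => lhhD   [D -> h D]
lhhD => lhhhD   [D -> h D]
lhhhD => lhhhlDl   [D -> l D l]
lhhhlDl => lhhhlll   [D -> l]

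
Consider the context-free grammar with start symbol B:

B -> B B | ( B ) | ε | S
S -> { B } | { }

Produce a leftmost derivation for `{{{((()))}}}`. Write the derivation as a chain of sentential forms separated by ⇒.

B⇒BB⇒BBB⇒SBB⇒{B}BB⇒{S}BB⇒{{B}}BB⇒{{S}}BB⇒{{{B}}}BB⇒{{{(B)}}}BB⇒{{{((B))}}}BB⇒{{{(((B)))}}}BB⇒{{{((()))}}}BB⇒{{{((()))}}}B⇒{{{((()))}}}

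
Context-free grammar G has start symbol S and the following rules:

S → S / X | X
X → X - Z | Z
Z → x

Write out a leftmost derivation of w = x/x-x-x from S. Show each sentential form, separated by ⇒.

S ⇒ S/X ⇒ X/X ⇒ Z/X ⇒ x/X ⇒ x/X-Z ⇒ x/X-Z-Z ⇒ x/Z-Z-Z ⇒ x/x-Z-Z ⇒ x/x-x-Z ⇒ x/x-x-x

S ⇒ S/X   [S → S / X]
S/X ⇒ X/X   [S → X]
X/X ⇒ Z/X   [X → Z]
Z/X ⇒ x/X   [Z → x]
x/X ⇒ x/X-Z   [X → X - Z]
x/X-Z ⇒ x/X-Z-Z   [X → X - Z]
x/X-Z-Z ⇒ x/Z-Z-Z   [X → Z]
x/Z-Z-Z ⇒ x/x-Z-Z   [Z → x]
x/x-Z-Z ⇒ x/x-x-Z   [Z → x]
x/x-x-Z ⇒ x/x-x-x   [Z → x]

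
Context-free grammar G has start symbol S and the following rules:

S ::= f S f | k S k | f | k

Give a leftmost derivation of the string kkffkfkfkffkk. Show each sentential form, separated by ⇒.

S ⇒ kSk ⇒ kkSkk ⇒ kkfSfkk ⇒ kkffSffkk ⇒ kkffkSkffkk ⇒ kkffkfSfkffkk ⇒ kkffkfkfkffkk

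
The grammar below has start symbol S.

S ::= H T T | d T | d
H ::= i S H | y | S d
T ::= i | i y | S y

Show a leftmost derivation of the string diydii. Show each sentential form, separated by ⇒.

S ⇒ HTT   [S ::= H T T]
HTT ⇒ SdTT   [H ::= S d]
SdTT ⇒ dTdTT   [S ::= d T]
dTdTT ⇒ diydTT   [T ::= i y]
diydTT ⇒ diydiT   [T ::= i]
diydiT ⇒ diydii   [T ::= i]

S ⇒ HTT ⇒ SdTT ⇒ dTdTT ⇒ diydTT ⇒ diydiT ⇒ diydii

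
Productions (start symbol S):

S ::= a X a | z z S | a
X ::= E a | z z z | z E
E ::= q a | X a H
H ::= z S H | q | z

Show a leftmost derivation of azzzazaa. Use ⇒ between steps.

S ⇒ aXa ⇒ aEaa ⇒ aXaHaa ⇒ azzzaHaa ⇒ azzzazaa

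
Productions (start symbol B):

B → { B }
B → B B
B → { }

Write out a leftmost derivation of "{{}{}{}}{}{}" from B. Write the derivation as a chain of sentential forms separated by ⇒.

B ⇒ BB   [B → B B]
BB ⇒ BBB   [B → B B]
BBB ⇒ {B}BB   [B → { B }]
{B}BB ⇒ {BB}BB   [B → B B]
{BB}BB ⇒ {BBB}BB   [B → B B]
{BBB}BB ⇒ {{}BB}BB   [B → { }]
{{}BB}BB ⇒ {{}{}B}BB   [B → { }]
{{}{}B}BB ⇒ {{}{}{}}BB   [B → { }]
{{}{}{}}BB ⇒ {{}{}{}}{}B   [B → { }]
{{}{}{}}{}B ⇒ {{}{}{}}{}{}   [B → { }]

B ⇒ BB ⇒ BBB ⇒ {B}BB ⇒ {BB}BB ⇒ {BBB}BB ⇒ {{}BB}BB ⇒ {{}{}B}BB ⇒ {{}{}{}}BB ⇒ {{}{}{}}{}B ⇒ {{}{}{}}{}{}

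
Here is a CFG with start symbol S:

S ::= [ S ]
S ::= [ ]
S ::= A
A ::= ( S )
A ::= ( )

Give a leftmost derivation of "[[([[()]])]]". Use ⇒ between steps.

S ⇒ [S] ⇒ [[S]] ⇒ [[A]] ⇒ [[(S)]] ⇒ [[([S])]] ⇒ [[([[S]])]] ⇒ [[([[A]])]] ⇒ [[([[()]])]]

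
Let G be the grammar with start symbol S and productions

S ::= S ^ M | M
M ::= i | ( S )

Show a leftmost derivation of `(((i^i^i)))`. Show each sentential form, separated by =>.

S => M => (S) => (M) => ((S)) => ((M)) => (((S))) => (((S^M))) => (((S^M^M))) => (((M^M^M))) => (((i^M^M))) => (((i^i^M))) => (((i^i^i)))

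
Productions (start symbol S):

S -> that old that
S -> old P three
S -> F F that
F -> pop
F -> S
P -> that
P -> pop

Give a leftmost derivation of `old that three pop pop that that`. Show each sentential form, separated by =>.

S => F F that   [S -> F F that]
F F that => S F that   [F -> S]
S F that => old P three F that   [S -> old P three]
old P three F that => old that three F that   [P -> that]
old that three F that => old that three S that   [F -> S]
old that three S that => old that three F F that that   [S -> F F that]
old that three F F that that => old that three pop F that that   [F -> pop]
old that three pop F that that => old that three pop pop that that   [F -> pop]

S => F F that => S F that => old P three F that => old that three F that => old that three S that => old that three F F that that => old that three pop F that that => old that three pop pop that that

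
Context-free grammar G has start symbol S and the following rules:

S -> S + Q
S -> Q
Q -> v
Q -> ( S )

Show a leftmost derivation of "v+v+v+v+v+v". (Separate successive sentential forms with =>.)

S => S+Q   [S -> S + Q]
S+Q => S+Q+Q   [S -> S + Q]
S+Q+Q => S+Q+Q+Q   [S -> S + Q]
S+Q+Q+Q => S+Q+Q+Q+Q   [S -> S + Q]
S+Q+Q+Q+Q => S+Q+Q+Q+Q+Q   [S -> S + Q]
S+Q+Q+Q+Q+Q => Q+Q+Q+Q+Q+Q   [S -> Q]
Q+Q+Q+Q+Q+Q => v+Q+Q+Q+Q+Q   [Q -> v]
v+Q+Q+Q+Q+Q => v+v+Q+Q+Q+Q   [Q -> v]
v+v+Q+Q+Q+Q => v+v+v+Q+Q+Q   [Q -> v]
v+v+v+Q+Q+Q => v+v+v+v+Q+Q   [Q -> v]
v+v+v+v+Q+Q => v+v+v+v+v+Q   [Q -> v]
v+v+v+v+v+Q => v+v+v+v+v+v   [Q -> v]

S => S+Q => S+Q+Q => S+Q+Q+Q => S+Q+Q+Q+Q => S+Q+Q+Q+Q+Q => Q+Q+Q+Q+Q+Q => v+Q+Q+Q+Q+Q => v+v+Q+Q+Q+Q => v+v+v+Q+Q+Q => v+v+v+v+Q+Q => v+v+v+v+v+Q => v+v+v+v+v+v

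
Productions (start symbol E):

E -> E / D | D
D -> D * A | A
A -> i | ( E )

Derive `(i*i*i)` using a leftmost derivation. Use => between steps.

E => D   [E -> D]
D => A   [D -> A]
A => (E)   [A -> ( E )]
(E) => (D)   [E -> D]
(D) => (D*A)   [D -> D * A]
(D*A) => (D*A*A)   [D -> D * A]
(D*A*A) => (A*A*A)   [D -> A]
(A*A*A) => (i*A*A)   [A -> i]
(i*A*A) => (i*i*A)   [A -> i]
(i*i*A) => (i*i*i)   [A -> i]

E => D => A => (E) => (D) => (D*A) => (D*A*A) => (A*A*A) => (i*A*A) => (i*i*A) => (i*i*i)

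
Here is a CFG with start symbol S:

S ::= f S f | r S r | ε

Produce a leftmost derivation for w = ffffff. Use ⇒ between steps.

S ⇒ fSf   [S ::= f S f]
fSf ⇒ ffSff   [S ::= f S f]
ffSff ⇒ fffSfff   [S ::= f S f]
fffSfff ⇒ ffffff   [S ::= ε]

S ⇒ fSf ⇒ ffSff ⇒ fffSfff ⇒ ffffff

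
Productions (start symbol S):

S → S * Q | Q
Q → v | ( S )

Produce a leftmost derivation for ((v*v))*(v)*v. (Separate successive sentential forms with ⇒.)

S ⇒ S*Q   [S → S * Q]
S*Q ⇒ S*Q*Q   [S → S * Q]
S*Q*Q ⇒ Q*Q*Q   [S → Q]
Q*Q*Q ⇒ (S)*Q*Q   [Q → ( S )]
(S)*Q*Q ⇒ (Q)*Q*Q   [S → Q]
(Q)*Q*Q ⇒ ((S))*Q*Q   [Q → ( S )]
((S))*Q*Q ⇒ ((S*Q))*Q*Q   [S → S * Q]
((S*Q))*Q*Q ⇒ ((Q*Q))*Q*Q   [S → Q]
((Q*Q))*Q*Q ⇒ ((v*Q))*Q*Q   [Q → v]
((v*Q))*Q*Q ⇒ ((v*v))*Q*Q   [Q → v]
((v*v))*Q*Q ⇒ ((v*v))*(S)*Q   [Q → ( S )]
((v*v))*(S)*Q ⇒ ((v*v))*(Q)*Q   [S → Q]
((v*v))*(Q)*Q ⇒ ((v*v))*(v)*Q   [Q → v]
((v*v))*(v)*Q ⇒ ((v*v))*(v)*v   [Q → v]

S⇒S*Q⇒S*Q*Q⇒Q*Q*Q⇒(S)*Q*Q⇒(Q)*Q*Q⇒((S))*Q*Q⇒((S*Q))*Q*Q⇒((Q*Q))*Q*Q⇒((v*Q))*Q*Q⇒((v*v))*Q*Q⇒((v*v))*(S)*Q⇒((v*v))*(Q)*Q⇒((v*v))*(v)*Q⇒((v*v))*(v)*v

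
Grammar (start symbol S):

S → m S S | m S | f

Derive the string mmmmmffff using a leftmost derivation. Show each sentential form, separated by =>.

S => mSS   [S → m S S]
mSS => mmSSS   [S → m S S]
mmSSS => mmmSSS   [S → m S]
mmmSSS => mmmmSSSS   [S → m S S]
mmmmSSSS => mmmmmSSSS   [S → m S]
mmmmmSSSS => mmmmmfSSS   [S → f]
mmmmmfSSS => mmmmmffSS   [S → f]
mmmmmffSS => mmmmmfffS   [S → f]
mmmmmfffS => mmmmmffff   [S → f]

S=>mSS=>mmSSS=>mmmSSS=>mmmmSSSS=>mmmmmSSSS=>mmmmmfSSS=>mmmmmffSS=>mmmmmfffS=>mmmmmffff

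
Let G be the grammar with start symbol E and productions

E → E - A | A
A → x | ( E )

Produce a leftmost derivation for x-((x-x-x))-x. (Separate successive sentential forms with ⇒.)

E ⇒ E-A   [E → E - A]
E-A ⇒ E-A-A   [E → E - A]
E-A-A ⇒ A-A-A   [E → A]
A-A-A ⇒ x-A-A   [A → x]
x-A-A ⇒ x-(E)-A   [A → ( E )]
x-(E)-A ⇒ x-(A)-A   [E → A]
x-(A)-A ⇒ x-((E))-A   [A → ( E )]
x-((E))-A ⇒ x-((E-A))-A   [E → E - A]
x-((E-A))-A ⇒ x-((E-A-A))-A   [E → E - A]
x-((E-A-A))-A ⇒ x-((A-A-A))-A   [E → A]
x-((A-A-A))-A ⇒ x-((x-A-A))-A   [A → x]
x-((x-A-A))-A ⇒ x-((x-x-A))-A   [A → x]
x-((x-x-A))-A ⇒ x-((x-x-x))-A   [A → x]
x-((x-x-x))-A ⇒ x-((x-x-x))-x   [A → x]

E ⇒ E-A ⇒ E-A-A ⇒ A-A-A ⇒ x-A-A ⇒ x-(E)-A ⇒ x-(A)-A ⇒ x-((E))-A ⇒ x-((E-A))-A ⇒ x-((E-A-A))-A ⇒ x-((A-A-A))-A ⇒ x-((x-A-A))-A ⇒ x-((x-x-A))-A ⇒ x-((x-x-x))-A ⇒ x-((x-x-x))-x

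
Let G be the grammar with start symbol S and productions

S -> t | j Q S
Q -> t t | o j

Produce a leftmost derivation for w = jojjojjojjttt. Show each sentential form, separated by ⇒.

S ⇒ jQS ⇒ jojS ⇒ jojjQS ⇒ jojjojS ⇒ jojjojjQS ⇒ jojjojjojS ⇒ jojjojjojjQS ⇒ jojjojjojjttS ⇒ jojjojjojjttt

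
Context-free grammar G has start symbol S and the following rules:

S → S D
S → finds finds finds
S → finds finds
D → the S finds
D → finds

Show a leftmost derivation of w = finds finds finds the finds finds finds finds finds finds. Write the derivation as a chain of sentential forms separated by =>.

S => S D   [S → S D]
S D => finds finds finds D   [S → finds finds finds]
finds finds finds D => finds finds finds the S finds   [D → the S finds]
finds finds finds the S finds => finds finds finds the S D finds   [S → S D]
finds finds finds the S D finds => finds finds finds the S D D finds   [S → S D]
finds finds finds the S D D finds => finds finds finds the S D D D finds   [S → S D]
finds finds finds the S D D D finds => finds finds finds the finds finds D D D finds   [S → finds finds]
finds finds finds the finds finds D D D finds => finds finds finds the finds finds finds D D finds   [D → finds]
finds finds finds the finds finds finds D D finds => finds finds finds the finds finds finds finds D finds   [D → finds]
finds finds finds the finds finds finds finds D finds => finds finds finds the finds finds finds finds finds finds   [D → finds]

S => S D => finds finds finds D => finds finds finds the S finds => finds finds finds the S D finds => finds finds finds the S D D finds => finds finds finds the S D D D finds => finds finds finds the finds finds D D D finds => finds finds finds the finds finds finds D D finds => finds finds finds the finds finds finds finds D finds => finds finds finds the finds finds finds finds finds finds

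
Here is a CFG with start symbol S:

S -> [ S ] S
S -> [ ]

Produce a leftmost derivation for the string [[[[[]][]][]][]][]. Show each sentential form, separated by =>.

S => [S]S => [[S]S]S => [[[S]S]S]S => [[[[S]S]S]S]S => [[[[[]]S]S]S]S => [[[[[]][]]S]S]S => [[[[[]][]][]]S]S => [[[[[]][]][]][]]S => [[[[[]][]][]][]][]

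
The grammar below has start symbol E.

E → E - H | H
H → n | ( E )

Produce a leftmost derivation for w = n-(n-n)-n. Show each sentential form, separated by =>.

E => E-H   [E → E - H]
E-H => E-H-H   [E → E - H]
E-H-H => H-H-H   [E → H]
H-H-H => n-H-H   [H → n]
n-H-H => n-(E)-H   [H → ( E )]
n-(E)-H => n-(E-H)-H   [E → E - H]
n-(E-H)-H => n-(H-H)-H   [E → H]
n-(H-H)-H => n-(n-H)-H   [H → n]
n-(n-H)-H => n-(n-n)-H   [H → n]
n-(n-n)-H => n-(n-n)-n   [H → n]

E=>E-H=>E-H-H=>H-H-H=>n-H-H=>n-(E)-H=>n-(E-H)-H=>n-(H-H)-H=>n-(n-H)-H=>n-(n-n)-H=>n-(n-n)-n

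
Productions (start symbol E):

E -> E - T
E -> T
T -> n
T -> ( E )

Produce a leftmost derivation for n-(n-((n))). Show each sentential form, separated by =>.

E=>E-T=>T-T=>n-T=>n-(E)=>n-(E-T)=>n-(T-T)=>n-(n-T)=>n-(n-(E))=>n-(n-(T))=>n-(n-((E)))=>n-(n-((T)))=>n-(n-((n)))

E => E-T   [E -> E - T]
E-T => T-T   [E -> T]
T-T => n-T   [T -> n]
n-T => n-(E)   [T -> ( E )]
n-(E) => n-(E-T)   [E -> E - T]
n-(E-T) => n-(T-T)   [E -> T]
n-(T-T) => n-(n-T)   [T -> n]
n-(n-T) => n-(n-(E))   [T -> ( E )]
n-(n-(E)) => n-(n-(T))   [E -> T]
n-(n-(T)) => n-(n-((E)))   [T -> ( E )]
n-(n-((E))) => n-(n-((T)))   [E -> T]
n-(n-((T))) => n-(n-((n)))   [T -> n]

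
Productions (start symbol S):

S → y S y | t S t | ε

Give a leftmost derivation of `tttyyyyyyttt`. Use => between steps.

S => tSt   [S → t S t]
tSt => ttStt   [S → t S t]
ttStt => tttSttt   [S → t S t]
tttSttt => tttySyttt   [S → y S y]
tttySyttt => tttyySyyttt   [S → y S y]
tttyySyyttt => tttyyySyyyttt   [S → y S y]
tttyyySyyyttt => tttyyyyyyttt   [S → ε]

S=>tSt=>ttStt=>tttSttt=>tttySyttt=>tttyySyyttt=>tttyyySyyyttt=>tttyyyyyyttt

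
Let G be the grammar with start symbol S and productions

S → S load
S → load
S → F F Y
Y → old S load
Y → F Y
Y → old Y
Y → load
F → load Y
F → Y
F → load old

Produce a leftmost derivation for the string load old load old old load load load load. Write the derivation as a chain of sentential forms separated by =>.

S => F F Y => load old F Y => load old load Y Y => load old load F Y Y => load old load Y Y Y => load old load old Y Y Y => load old load old old S load Y Y => load old load old old load load Y Y => load old load old old load load load Y => load old load old old load load load load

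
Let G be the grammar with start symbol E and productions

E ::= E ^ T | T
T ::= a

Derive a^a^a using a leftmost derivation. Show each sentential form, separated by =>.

E => E^T => E^T^T => T^T^T => a^T^T => a^a^T => a^a^a

E => E^T   [E ::= E ^ T]
E^T => E^T^T   [E ::= E ^ T]
E^T^T => T^T^T   [E ::= T]
T^T^T => a^T^T   [T ::= a]
a^T^T => a^a^T   [T ::= a]
a^a^T => a^a^a   [T ::= a]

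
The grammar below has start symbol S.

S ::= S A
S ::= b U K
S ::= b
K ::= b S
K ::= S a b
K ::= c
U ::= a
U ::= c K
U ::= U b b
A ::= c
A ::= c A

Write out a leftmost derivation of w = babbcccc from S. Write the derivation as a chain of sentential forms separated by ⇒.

S ⇒ SA ⇒ SAA ⇒ SAAA ⇒ SAAAA ⇒ bUKAAAA ⇒ baKAAAA ⇒ babSAAAA ⇒ babbAAAA ⇒ babbcAAA ⇒ babbccAA ⇒ babbcccA ⇒ babbcccc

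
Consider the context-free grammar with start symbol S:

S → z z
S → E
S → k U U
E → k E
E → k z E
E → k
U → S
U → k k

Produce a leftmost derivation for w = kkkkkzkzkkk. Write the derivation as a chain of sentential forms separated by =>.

S=>kUU=>kSU=>kkUUU=>kkkkUU=>kkkkSU=>kkkkEU=>kkkkkzEU=>kkkkkzkzEU=>kkkkkzkzkU=>kkkkkzkzkkk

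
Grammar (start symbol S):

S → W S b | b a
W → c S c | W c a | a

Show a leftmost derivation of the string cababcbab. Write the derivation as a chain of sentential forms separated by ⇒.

S ⇒ WSb ⇒ cScSb ⇒ cWSbcSb ⇒ caSbcSb ⇒ cababcSb ⇒ cababcbab

S ⇒ WSb   [S → W S b]
WSb ⇒ cScSb   [W → c S c]
cScSb ⇒ cWSbcSb   [S → W S b]
cWSbcSb ⇒ caSbcSb   [W → a]
caSbcSb ⇒ cababcSb   [S → b a]
cababcSb ⇒ cababcbab   [S → b a]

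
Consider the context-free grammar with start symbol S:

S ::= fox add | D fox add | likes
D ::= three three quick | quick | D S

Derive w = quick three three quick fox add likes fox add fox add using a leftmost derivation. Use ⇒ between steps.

S ⇒ D fox add ⇒ D S fox add ⇒ quick S fox add ⇒ quick D fox add fox add ⇒ quick D S fox add fox add ⇒ quick D S S fox add fox add ⇒ quick three three quick S S fox add fox add ⇒ quick three three quick fox add S fox add fox add ⇒ quick three three quick fox add likes fox add fox add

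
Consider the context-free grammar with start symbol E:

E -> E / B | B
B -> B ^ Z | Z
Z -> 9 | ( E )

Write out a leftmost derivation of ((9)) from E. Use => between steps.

E => B => Z => (E) => (B) => (Z) => ((E)) => ((B)) => ((Z)) => ((9))

E => B   [E -> B]
B => Z   [B -> Z]
Z => (E)   [Z -> ( E )]
(E) => (B)   [E -> B]
(B) => (Z)   [B -> Z]
(Z) => ((E))   [Z -> ( E )]
((E)) => ((B))   [E -> B]
((B)) => ((Z))   [B -> Z]
((Z)) => ((9))   [Z -> 9]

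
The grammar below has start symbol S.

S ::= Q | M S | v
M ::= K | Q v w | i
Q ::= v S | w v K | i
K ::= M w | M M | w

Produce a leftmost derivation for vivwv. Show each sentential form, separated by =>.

S => Q => vS => vMS => vQvwS => vivwS => vivwv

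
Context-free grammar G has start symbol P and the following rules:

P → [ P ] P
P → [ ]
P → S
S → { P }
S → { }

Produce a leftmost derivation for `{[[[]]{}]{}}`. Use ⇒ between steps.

P ⇒ S ⇒ {P} ⇒ {[P]P} ⇒ {[[P]P]P} ⇒ {[[[]]P]P} ⇒ {[[[]]S]P} ⇒ {[[[]]{}]P} ⇒ {[[[]]{}]S} ⇒ {[[[]]{}]{}}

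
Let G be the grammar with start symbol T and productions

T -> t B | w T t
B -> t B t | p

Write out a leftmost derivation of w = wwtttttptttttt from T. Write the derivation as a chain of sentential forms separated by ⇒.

T⇒wTt⇒wwTtt⇒wwtBtt⇒wwttBttt⇒wwtttBtttt⇒wwttttBttttt⇒wwtttttBtttttt⇒wwtttttptttttt

T ⇒ wTt   [T -> w T t]
wTt ⇒ wwTtt   [T -> w T t]
wwTtt ⇒ wwtBtt   [T -> t B]
wwtBtt ⇒ wwttBttt   [B -> t B t]
wwttBttt ⇒ wwtttBtttt   [B -> t B t]
wwtttBtttt ⇒ wwttttBttttt   [B -> t B t]
wwttttBttttt ⇒ wwtttttBtttttt   [B -> t B t]
wwtttttBtttttt ⇒ wwtttttptttttt   [B -> p]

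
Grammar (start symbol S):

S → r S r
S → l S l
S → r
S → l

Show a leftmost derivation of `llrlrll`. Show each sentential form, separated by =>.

S=>lSl=>llSll=>llrSrll=>llrlrll

S => lSl   [S → l S l]
lSl => llSll   [S → l S l]
llSll => llrSrll   [S → r S r]
llrSrll => llrlrll   [S → l]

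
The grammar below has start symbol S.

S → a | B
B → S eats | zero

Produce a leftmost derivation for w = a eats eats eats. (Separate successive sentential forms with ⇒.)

S ⇒ B   [S → B]
B ⇒ S eats   [B → S eats]
S eats ⇒ B eats   [S → B]
B eats ⇒ S eats eats   [B → S eats]
S eats eats ⇒ B eats eats   [S → B]
B eats eats ⇒ S eats eats eats   [B → S eats]
S eats eats eats ⇒ a eats eats eats   [S → a]

S ⇒ B ⇒ S eats ⇒ B eats ⇒ S eats eats ⇒ B eats eats ⇒ S eats eats eats ⇒ a eats eats eats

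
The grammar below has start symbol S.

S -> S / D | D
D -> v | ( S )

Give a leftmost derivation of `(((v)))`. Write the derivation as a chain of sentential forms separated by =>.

S => D   [S -> D]
D => (S)   [D -> ( S )]
(S) => (D)   [S -> D]
(D) => ((S))   [D -> ( S )]
((S)) => ((D))   [S -> D]
((D)) => (((S)))   [D -> ( S )]
(((S))) => (((D)))   [S -> D]
(((D))) => (((v)))   [D -> v]

S=>D=>(S)=>(D)=>((S))=>((D))=>(((S)))=>(((D)))=>(((v)))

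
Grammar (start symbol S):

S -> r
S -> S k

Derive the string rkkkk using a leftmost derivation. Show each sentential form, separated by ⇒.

S ⇒ Sk   [S -> S k]
Sk ⇒ Skk   [S -> S k]
Skk ⇒ Skkk   [S -> S k]
Skkk ⇒ Skkkk   [S -> S k]
Skkkk ⇒ rkkkk   [S -> r]

S ⇒ Sk ⇒ Skk ⇒ Skkk ⇒ Skkkk ⇒ rkkkk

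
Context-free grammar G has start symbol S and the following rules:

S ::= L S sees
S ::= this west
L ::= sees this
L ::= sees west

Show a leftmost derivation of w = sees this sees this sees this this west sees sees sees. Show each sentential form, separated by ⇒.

S ⇒ L S sees ⇒ sees this S sees ⇒ sees this L S sees sees ⇒ sees this sees this S sees sees ⇒ sees this sees this L S sees sees sees ⇒ sees this sees this sees this S sees sees sees ⇒ sees this sees this sees this this west sees sees sees

S ⇒ L S sees   [S ::= L S sees]
L S sees ⇒ sees this S sees   [L ::= sees this]
sees this S sees ⇒ sees this L S sees sees   [S ::= L S sees]
sees this L S sees sees ⇒ sees this sees this S sees sees   [L ::= sees this]
sees this sees this S sees sees ⇒ sees this sees this L S sees sees sees   [S ::= L S sees]
sees this sees this L S sees sees sees ⇒ sees this sees this sees this S sees sees sees   [L ::= sees this]
sees this sees this sees this S sees sees sees ⇒ sees this sees this sees this this west sees sees sees   [S ::= this west]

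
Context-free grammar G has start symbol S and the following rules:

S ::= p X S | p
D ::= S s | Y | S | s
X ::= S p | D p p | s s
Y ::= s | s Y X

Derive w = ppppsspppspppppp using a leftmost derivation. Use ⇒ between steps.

S⇒pXS⇒pDppS⇒pSppS⇒ppXSppS⇒ppDppSppS⇒ppSsppSppS⇒pppXSsppSppS⇒pppSpSsppSppS⇒ppppXSpSsppSppS⇒ppppssSpSsppSppS⇒ppppssppSsppSppS⇒ppppsspppsppSppS⇒ppppsspppspppppS⇒ppppsspppspppppp

S ⇒ pXS   [S ::= p X S]
pXS ⇒ pDppS   [X ::= D p p]
pDppS ⇒ pSppS   [D ::= S]
pSppS ⇒ ppXSppS   [S ::= p X S]
ppXSppS ⇒ ppDppSppS   [X ::= D p p]
ppDppSppS ⇒ ppSsppSppS   [D ::= S s]
ppSsppSppS ⇒ pppXSsppSppS   [S ::= p X S]
pppXSsppSppS ⇒ pppSpSsppSppS   [X ::= S p]
pppSpSsppSppS ⇒ ppppXSpSsppSppS   [S ::= p X S]
ppppXSpSsppSppS ⇒ ppppssSpSsppSppS   [X ::= s s]
ppppssSpSsppSppS ⇒ ppppssppSsppSppS   [S ::= p]
ppppssppSsppSppS ⇒ ppppsspppsppSppS   [S ::= p]
ppppsspppsppSppS ⇒ ppppsspppspppppS   [S ::= p]
ppppsspppspppppS ⇒ ppppsspppspppppp   [S ::= p]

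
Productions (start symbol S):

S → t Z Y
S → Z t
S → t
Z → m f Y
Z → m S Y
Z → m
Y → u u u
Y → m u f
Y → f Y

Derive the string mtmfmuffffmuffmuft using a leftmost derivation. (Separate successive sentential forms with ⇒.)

S ⇒ Zt   [S → Z t]
Zt ⇒ mSYt   [Z → m S Y]
mSYt ⇒ mtZYYt   [S → t Z Y]
mtZYYt ⇒ mtmfYYYt   [Z → m f Y]
mtmfYYYt ⇒ mtmfmufYYt   [Y → m u f]
mtmfmufYYt ⇒ mtmfmuffYYt   [Y → f Y]
mtmfmuffYYt ⇒ mtmfmufffYYt   [Y → f Y]
mtmfmufffYYt ⇒ mtmfmuffffYYt   [Y → f Y]
mtmfmuffffYYt ⇒ mtmfmuffffmufYt   [Y → m u f]
mtmfmuffffmufYt ⇒ mtmfmuffffmuffYt   [Y → f Y]
mtmfmuffffmuffYt ⇒ mtmfmuffffmuffmuft   [Y → m u f]

S ⇒ Zt ⇒ mSYt ⇒ mtZYYt ⇒ mtmfYYYt ⇒ mtmfmufYYt ⇒ mtmfmuffYYt ⇒ mtmfmufffYYt ⇒ mtmfmuffffYYt ⇒ mtmfmuffffmufYt ⇒ mtmfmuffffmuffYt ⇒ mtmfmuffffmuffmuft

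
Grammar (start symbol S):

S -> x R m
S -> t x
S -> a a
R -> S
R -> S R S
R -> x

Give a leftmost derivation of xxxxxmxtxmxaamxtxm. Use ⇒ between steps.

S ⇒ xRm   [S -> x R m]
xRm ⇒ xSRSm   [R -> S R S]
xSRSm ⇒ xxRmRSm   [S -> x R m]
xxRmRSm ⇒ xxSRSmRSm   [R -> S R S]
xxSRSmRSm ⇒ xxxRmRSmRSm   [S -> x R m]
xxxRmRSmRSm ⇒ xxxSRSmRSmRSm   [R -> S R S]
xxxSRSmRSmRSm ⇒ xxxxRmRSmRSmRSm   [S -> x R m]
xxxxRmRSmRSmRSm ⇒ xxxxxmRSmRSmRSm   [R -> x]
xxxxxmRSmRSmRSm ⇒ xxxxxmxSmRSmRSm   [R -> x]
xxxxxmxSmRSmRSm ⇒ xxxxxmxtxmRSmRSm   [S -> t x]
xxxxxmxtxmRSmRSm ⇒ xxxxxmxtxmxSmRSm   [R -> x]
xxxxxmxtxmxSmRSm ⇒ xxxxxmxtxmxaamRSm   [S -> a a]
xxxxxmxtxmxaamRSm ⇒ xxxxxmxtxmxaamxSm   [R -> x]
xxxxxmxtxmxaamxSm ⇒ xxxxxmxtxmxaamxtxm   [S -> t x]

S ⇒ xRm ⇒ xSRSm ⇒ xxRmRSm ⇒ xxSRSmRSm ⇒ xxxRmRSmRSm ⇒ xxxSRSmRSmRSm ⇒ xxxxRmRSmRSmRSm ⇒ xxxxxmRSmRSmRSm ⇒ xxxxxmxSmRSmRSm ⇒ xxxxxmxtxmRSmRSm ⇒ xxxxxmxtxmxSmRSm ⇒ xxxxxmxtxmxaamRSm ⇒ xxxxxmxtxmxaamxSm ⇒ xxxxxmxtxmxaamxtxm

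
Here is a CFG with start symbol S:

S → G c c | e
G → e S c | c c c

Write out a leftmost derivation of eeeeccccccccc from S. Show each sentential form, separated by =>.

S => Gcc   [S → G c c]
Gcc => eSccc   [G → e S c]
eSccc => eGccccc   [S → G c c]
eGccccc => eeScccccc   [G → e S c]
eeScccccc => eeGcccccccc   [S → G c c]
eeGcccccccc => eeeSccccccccc   [G → e S c]
eeeSccccccccc => eeeeccccccccc   [S → e]

S => Gcc => eSccc => eGccccc => eeScccccc => eeGcccccccc => eeeSccccccccc => eeeeccccccccc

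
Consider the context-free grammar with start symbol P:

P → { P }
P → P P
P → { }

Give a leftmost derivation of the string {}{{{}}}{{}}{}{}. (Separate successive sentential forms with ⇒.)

P ⇒ PP ⇒ {}P ⇒ {}PP ⇒ {}{P}P ⇒ {}{{P}}P ⇒ {}{{{}}}P ⇒ {}{{{}}}PP ⇒ {}{{{}}}PPP ⇒ {}{{{}}}{P}PP ⇒ {}{{{}}}{{}}PP ⇒ {}{{{}}}{{}}{}P ⇒ {}{{{}}}{{}}{}{}

P ⇒ PP   [P → P P]
PP ⇒ {}P   [P → { }]
{}P ⇒ {}PP   [P → P P]
{}PP ⇒ {}{P}P   [P → { P }]
{}{P}P ⇒ {}{{P}}P   [P → { P }]
{}{{P}}P ⇒ {}{{{}}}P   [P → { }]
{}{{{}}}P ⇒ {}{{{}}}PP   [P → P P]
{}{{{}}}PP ⇒ {}{{{}}}PPP   [P → P P]
{}{{{}}}PPP ⇒ {}{{{}}}{P}PP   [P → { P }]
{}{{{}}}{P}PP ⇒ {}{{{}}}{{}}PP   [P → { }]
{}{{{}}}{{}}PP ⇒ {}{{{}}}{{}}{}P   [P → { }]
{}{{{}}}{{}}{}P ⇒ {}{{{}}}{{}}{}{}   [P → { }]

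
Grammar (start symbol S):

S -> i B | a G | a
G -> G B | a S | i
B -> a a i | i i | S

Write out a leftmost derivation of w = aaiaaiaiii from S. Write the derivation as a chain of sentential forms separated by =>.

S=>aG=>aGB=>aaSB=>aaiBB=>aaiaaiB=>aaiaaiS=>aaiaaiaG=>aaiaaiaGB=>aaiaaiaiB=>aaiaaiaiii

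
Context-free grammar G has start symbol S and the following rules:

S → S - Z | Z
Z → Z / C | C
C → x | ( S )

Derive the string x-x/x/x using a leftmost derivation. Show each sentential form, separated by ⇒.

S⇒S-Z⇒Z-Z⇒C-Z⇒x-Z⇒x-Z/C⇒x-Z/C/C⇒x-C/C/C⇒x-x/C/C⇒x-x/x/C⇒x-x/x/x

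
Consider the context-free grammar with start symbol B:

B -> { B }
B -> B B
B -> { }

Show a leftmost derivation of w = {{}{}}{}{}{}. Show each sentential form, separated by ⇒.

B ⇒ BB   [B -> B B]
BB ⇒ BBB   [B -> B B]
BBB ⇒ BBBB   [B -> B B]
BBBB ⇒ {B}BBB   [B -> { B }]
{B}BBB ⇒ {BB}BBB   [B -> B B]
{BB}BBB ⇒ {{}B}BBB   [B -> { }]
{{}B}BBB ⇒ {{}{}}BBB   [B -> { }]
{{}{}}BBB ⇒ {{}{}}{}BB   [B -> { }]
{{}{}}{}BB ⇒ {{}{}}{}{}B   [B -> { }]
{{}{}}{}{}B ⇒ {{}{}}{}{}{}   [B -> { }]

B⇒BB⇒BBB⇒BBBB⇒{B}BBB⇒{BB}BBB⇒{{}B}BBB⇒{{}{}}BBB⇒{{}{}}{}BB⇒{{}{}}{}{}B⇒{{}{}}{}{}{}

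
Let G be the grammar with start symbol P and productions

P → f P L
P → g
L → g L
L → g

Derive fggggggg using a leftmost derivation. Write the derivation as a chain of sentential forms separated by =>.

P => fPL   [P → f P L]
fPL => fgL   [P → g]
fgL => fggL   [L → g L]
fggL => fgggL   [L → g L]
fgggL => fggggL   [L → g L]
fggggL => fgggggL   [L → g L]
fgggggL => fggggggL   [L → g L]
fggggggL => fggggggg   [L → g]

P=>fPL=>fgL=>fggL=>fgggL=>fggggL=>fgggggL=>fggggggL=>fggggggg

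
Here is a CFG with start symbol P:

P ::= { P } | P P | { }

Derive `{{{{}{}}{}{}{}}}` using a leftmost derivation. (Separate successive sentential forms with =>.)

P => {P}   [P ::= { P }]
{P} => {{P}}   [P ::= { P }]
{{P}} => {{PP}}   [P ::= P P]
{{PP}} => {{PPP}}   [P ::= P P]
{{PPP}} => {{PPPP}}   [P ::= P P]
{{PPPP}} => {{{P}PPP}}   [P ::= { P }]
{{{P}PPP}} => {{{PP}PPP}}   [P ::= P P]
{{{PP}PPP}} => {{{{}P}PPP}}   [P ::= { }]
{{{{}P}PPP}} => {{{{}{}}PPP}}   [P ::= { }]
{{{{}{}}PPP}} => {{{{}{}}{}PP}}   [P ::= { }]
{{{{}{}}{}PP}} => {{{{}{}}{}{}P}}   [P ::= { }]
{{{{}{}}{}{}P}} => {{{{}{}}{}{}{}}}   [P ::= { }]

P => {P} => {{P}} => {{PP}} => {{PPP}} => {{PPPP}} => {{{P}PPP}} => {{{PP}PPP}} => {{{{}P}PPP}} => {{{{}{}}PPP}} => {{{{}{}}{}PP}} => {{{{}{}}{}{}P}} => {{{{}{}}{}{}{}}}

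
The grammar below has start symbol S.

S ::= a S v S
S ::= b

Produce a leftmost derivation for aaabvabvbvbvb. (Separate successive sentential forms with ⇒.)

S ⇒ aSvS ⇒ aaSvSvS ⇒ aaaSvSvSvS ⇒ aaabvSvSvS ⇒ aaabvaSvSvSvS ⇒ aaabvabvSvSvS ⇒ aaabvabvbvSvS ⇒ aaabvabvbvbvS ⇒ aaabvabvbvbvb

S ⇒ aSvS   [S ::= a S v S]
aSvS ⇒ aaSvSvS   [S ::= a S v S]
aaSvSvS ⇒ aaaSvSvSvS   [S ::= a S v S]
aaaSvSvSvS ⇒ aaabvSvSvS   [S ::= b]
aaabvSvSvS ⇒ aaabvaSvSvSvS   [S ::= a S v S]
aaabvaSvSvSvS ⇒ aaabvabvSvSvS   [S ::= b]
aaabvabvSvSvS ⇒ aaabvabvbvSvS   [S ::= b]
aaabvabvbvSvS ⇒ aaabvabvbvbvS   [S ::= b]
aaabvabvbvbvS ⇒ aaabvabvbvbvb   [S ::= b]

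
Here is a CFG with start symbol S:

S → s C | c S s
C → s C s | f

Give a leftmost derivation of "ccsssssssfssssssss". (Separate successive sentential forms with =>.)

S => cSs   [S → c S s]
cSs => ccSss   [S → c S s]
ccSss => ccsCss   [S → s C]
ccsCss => ccssCsss   [C → s C s]
ccssCsss => ccsssCssss   [C → s C s]
ccsssCssss => ccssssCsssss   [C → s C s]
ccssssCsssss => ccsssssCssssss   [C → s C s]
ccsssssCssssss => ccssssssCsssssss   [C → s C s]
ccssssssCsssssss => ccsssssssCssssssss   [C → s C s]
ccsssssssCssssssss => ccsssssssfssssssss   [C → f]

S=>cSs=>ccSss=>ccsCss=>ccssCsss=>ccsssCssss=>ccssssCsssss=>ccsssssCssssss=>ccssssssCsssssss=>ccsssssssCssssssss=>ccsssssssfssssssss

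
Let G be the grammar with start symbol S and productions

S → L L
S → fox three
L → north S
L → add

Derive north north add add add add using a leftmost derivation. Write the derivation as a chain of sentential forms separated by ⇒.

S ⇒ L L ⇒ north S L ⇒ north L L L ⇒ north north S L L ⇒ north north L L L L ⇒ north north add L L L ⇒ north north add add L L ⇒ north north add add add L ⇒ north north add add add add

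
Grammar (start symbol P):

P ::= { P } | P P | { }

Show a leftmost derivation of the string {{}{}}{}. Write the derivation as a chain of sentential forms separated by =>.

P => PP => {P}P => {PP}P => {{}P}P => {{}{}}P => {{}{}}{}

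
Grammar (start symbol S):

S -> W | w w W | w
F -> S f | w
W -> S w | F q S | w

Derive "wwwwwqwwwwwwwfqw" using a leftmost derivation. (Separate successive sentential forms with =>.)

S => wwW   [S -> w w W]
wwW => wwFqS   [W -> F q S]
wwFqS => wwSfqS   [F -> S f]
wwSfqS => wwwwWfqS   [S -> w w W]
wwwwWfqS => wwwwFqSfqS   [W -> F q S]
wwwwFqSfqS => wwwwwqSfqS   [F -> w]
wwwwwqSfqS => wwwwwqwwWfqS   [S -> w w W]
wwwwwqwwWfqS => wwwwwqwwSwfqS   [W -> S w]
wwwwwqwwSwfqS => wwwwwqwwwwWwfqS   [S -> w w W]
wwwwwqwwwwWwfqS => wwwwwqwwwwSwwfqS   [W -> S w]
wwwwwqwwwwSwwfqS => wwwwwqwwwwWwwfqS   [S -> W]
wwwwwqwwwwWwwfqS => wwwwwqwwwwwwwfqS   [W -> w]
wwwwwqwwwwwwwfqS => wwwwwqwwwwwwwfqW   [S -> W]
wwwwwqwwwwwwwfqW => wwwwwqwwwwwwwfqw   [W -> w]

S => wwW => wwFqS => wwSfqS => wwwwWfqS => wwwwFqSfqS => wwwwwqSfqS => wwwwwqwwWfqS => wwwwwqwwSwfqS => wwwwwqwwwwWwfqS => wwwwwqwwwwSwwfqS => wwwwwqwwwwWwwfqS => wwwwwqwwwwwwwfqS => wwwwwqwwwwwwwfqW => wwwwwqwwwwwwwfqw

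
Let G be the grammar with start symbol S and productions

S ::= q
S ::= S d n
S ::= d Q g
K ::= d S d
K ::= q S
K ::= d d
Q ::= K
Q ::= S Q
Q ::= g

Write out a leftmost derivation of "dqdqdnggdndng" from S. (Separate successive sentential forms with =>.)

S => dQg   [S ::= d Q g]
dQg => dKg   [Q ::= K]
dKg => dqSg   [K ::= q S]
dqSg => dqSdng   [S ::= S d n]
dqSdng => dqSdndng   [S ::= S d n]
dqSdndng => dqdQgdndng   [S ::= d Q g]
dqdQgdndng => dqdSQgdndng   [Q ::= S Q]
dqdSQgdndng => dqdSdnQgdndng   [S ::= S d n]
dqdSdnQgdndng => dqdqdnQgdndng   [S ::= q]
dqdqdnQgdndng => dqdqdnggdndng   [Q ::= g]

S=>dQg=>dKg=>dqSg=>dqSdng=>dqSdndng=>dqdQgdndng=>dqdSQgdndng=>dqdSdnQgdndng=>dqdqdnQgdndng=>dqdqdnggdndng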